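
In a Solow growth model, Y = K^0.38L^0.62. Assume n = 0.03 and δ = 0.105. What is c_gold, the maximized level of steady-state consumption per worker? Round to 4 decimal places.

c_gold ≈ 1.1691

Break-even investment rate: n + δ = 0.03 + 0.105 = 0.135.
At the golden rule the marginal product of capital equals n+δ: 0.38·k^(0.38−1) = 0.135. Solving, k_gold = (0.38/0.135)^(1/0.62) ≈ 5.3079.
y_gold = 5.3079^0.38 ≈ 1.8857.
c_gold = y_gold − (n+δ)·k_gold = 1.8857 − 0.135·5.3079 ≈ 1.1691.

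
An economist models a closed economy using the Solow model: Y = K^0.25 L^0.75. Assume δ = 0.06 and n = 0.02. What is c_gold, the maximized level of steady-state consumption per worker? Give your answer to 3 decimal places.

Capital per worker breaks even when investment replaces (n + δ)·k; here n + δ = 0.08.
Setting f'(k) = n+δ gives 0.25·k^(0.25−1) = 0.08, hence k_gold = (0.25/0.08)^(1/0.75) ≈ 4.5688.
y_gold = 4.5688^0.25 ≈ 1.4620.
c_gold = y_gold − (n+δ)·k_gold = 1.4620 − 0.08·4.5688 ≈ 1.0965.

c_gold ≈ 1.097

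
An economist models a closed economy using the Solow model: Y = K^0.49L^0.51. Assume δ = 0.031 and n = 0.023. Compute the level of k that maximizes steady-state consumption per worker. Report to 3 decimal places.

Capital per worker breaks even when investment replaces (n + δ)·k; here n + δ = 0.054.
Setting f'(k) = n+δ gives 0.49·k^(0.49−1) = 0.054, hence k_gold = (0.49/0.054)^(1/0.51) ≈ 75.5168.

k_gold ≈ 75.517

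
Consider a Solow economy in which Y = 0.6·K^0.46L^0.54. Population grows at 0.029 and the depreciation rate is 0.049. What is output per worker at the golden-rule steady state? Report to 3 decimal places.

y_gold ≈ 1.761

The effective depreciation rate is n + δ = 0.029 + 0.049 = 0.078.
At the golden rule the marginal product of capital equals n+δ: 0.46·0.6·k^(0.46−1) = 0.078. Solving, k_gold = (0.46·0.6/0.078)^(1/0.54) ≈ 10.3830.
Output: y_gold = 0.6·k_gold^0.46 = 0.6·10.3830^0.46 ≈ 1.7606.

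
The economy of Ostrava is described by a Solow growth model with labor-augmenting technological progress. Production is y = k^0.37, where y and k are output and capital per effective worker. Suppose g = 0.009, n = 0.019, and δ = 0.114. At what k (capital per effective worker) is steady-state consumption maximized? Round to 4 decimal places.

k_gold ≈ 4.5728

The effective depreciation rate is n + g + δ = 0.019 + 0.009 + 0.114 = 0.142.
At the golden rule the marginal product of capital equals n+g+δ: 0.37·k^(0.37−1) = 0.142. Solving, k_gold = (0.37/0.142)^(1/0.63) ≈ 4.5728.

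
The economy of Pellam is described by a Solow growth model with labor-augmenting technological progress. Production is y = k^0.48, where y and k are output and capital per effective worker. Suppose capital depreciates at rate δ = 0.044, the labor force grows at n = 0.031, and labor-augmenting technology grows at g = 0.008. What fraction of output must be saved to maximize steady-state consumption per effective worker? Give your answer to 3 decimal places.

n + g + δ = 0.031 + 0.008 + 0.044 = 0.083.
At the golden rule MPK = n+g+δ, and in any Cobb-Douglas steady state s = (n+g+δ)·k/y = MPK·k/y = capital's share 0.48.

s_gold = 0.480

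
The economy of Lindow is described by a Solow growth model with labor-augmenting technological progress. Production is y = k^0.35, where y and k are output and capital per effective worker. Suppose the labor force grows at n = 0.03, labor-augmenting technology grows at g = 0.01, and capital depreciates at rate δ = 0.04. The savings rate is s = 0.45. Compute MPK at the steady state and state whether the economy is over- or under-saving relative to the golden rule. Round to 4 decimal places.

The effective depreciation rate is n + g + δ = 0.03 + 0.01 + 0.04 = 0.08.
Steady-state k*: s·k^0.35 = 0.08·k gives k* = (0.45/0.08)^(1/0.65) ≈ 14.2572.
MPK = 0.35·14.2572^(-0.65) ≈ 0.0622.
MPK < n+g+δ = 0.08, so the economy is dynamically inefficient (over-saving).

over-saving; MPK ≈ 0.0622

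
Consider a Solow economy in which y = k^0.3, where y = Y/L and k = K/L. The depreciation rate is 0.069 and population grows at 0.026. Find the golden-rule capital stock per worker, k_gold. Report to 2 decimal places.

k_gold ≈ 5.17

Break-even investment rate: n + δ = 0.026 + 0.069 = 0.095.
At the golden rule the marginal product of capital equals n+δ: 0.3·k^(0.3−1) = 0.095. Solving, k_gold = (0.3/0.095)^(1/0.7) ≈ 5.1692.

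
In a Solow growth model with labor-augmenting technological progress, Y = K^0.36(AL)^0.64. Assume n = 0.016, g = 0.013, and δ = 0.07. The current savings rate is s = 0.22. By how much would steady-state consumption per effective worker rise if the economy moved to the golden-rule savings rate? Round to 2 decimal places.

Break-even investment rate: n + g + δ = 0.016 + 0.013 + 0.07 = 0.099.
Current steady state (s = 0.22): k* = (0.22/0.099)^(1/0.64) ≈ 3.4822, y* = 3.4822^0.36 ≈ 1.5670, c* = (1−0.22)·1.5670 ≈ 1.2223.
At the golden rule the marginal product of capital equals n+g+δ: 0.36·k^(0.36−1) = 0.099. Solving, k_gold = (0.36/0.099)^(1/0.64) ≈ 7.5170.
y_gold = 7.5170^0.36 ≈ 2.0672, c_gold = y_gold − 0.099·k_gold ≈ 1.3230.
Gain: Δc = 1.3230 − 1.2223 ≈ 0.1007.

Δc ≈ 0.10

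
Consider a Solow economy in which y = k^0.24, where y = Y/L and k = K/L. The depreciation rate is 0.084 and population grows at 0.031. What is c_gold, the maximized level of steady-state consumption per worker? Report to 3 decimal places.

c_gold ≈ 0.959

n + δ = 0.031 + 0.084 = 0.115.
At the golden rule the marginal product of capital equals n+δ: 0.24·k^(0.24−1) = 0.115. Solving, k_gold = (0.24/0.115)^(1/0.76) ≈ 2.6328.
y_gold = 2.6328^0.24 ≈ 1.2615.
c_gold = y_gold − (n+δ)·k_gold = 1.2615 − 0.115·2.6328 ≈ 0.9588.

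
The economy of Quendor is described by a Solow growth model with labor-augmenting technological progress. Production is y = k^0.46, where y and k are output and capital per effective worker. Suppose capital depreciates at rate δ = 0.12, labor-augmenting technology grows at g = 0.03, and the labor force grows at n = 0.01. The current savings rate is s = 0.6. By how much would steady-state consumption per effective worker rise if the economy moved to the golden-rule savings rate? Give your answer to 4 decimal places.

Δc ≈ 0.0944

The effective depreciation rate is n + g + δ = 0.01 + 0.03 + 0.12 = 0.16.
Current steady state (s = 0.6): k* = (0.6/0.16)^(1/0.54) ≈ 11.5617, y* = 11.5617^0.46 ≈ 3.0831, c* = (1−0.6)·3.0831 ≈ 1.2332.
Golden rule sets MPK = n+g+δ: 0.46·k^(0.46−1) = 0.16, so k_gold = (0.46/0.16)^(1/0.54) ≈ 7.0685.
y_gold = 7.0685^0.46 ≈ 2.4586, c_gold = y_gold − 0.16·k_gold ≈ 1.3277.
Gain: Δc = 1.3277 − 1.2332 ≈ 0.0944.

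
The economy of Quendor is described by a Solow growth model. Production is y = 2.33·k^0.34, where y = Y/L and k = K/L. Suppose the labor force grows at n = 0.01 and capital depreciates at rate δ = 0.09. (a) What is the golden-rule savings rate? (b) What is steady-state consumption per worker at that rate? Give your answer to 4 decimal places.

Capital per worker breaks even when investment replaces (n + δ)·k; here n + δ = 0.1.
For Cobb-Douglas, s_gold equals capital's share: s_gold = 0.34.
Maximizing c = f(k) − (n+δ)·k gives f'(k) = n+δ, i.e. 0.34·2.33·k^(0.34−1) = 0.1, so k_gold = (0.34·2.33/0.1)^(1/0.66) ≈ 23.0076.
y_gold = 2.33·23.0076^0.34 ≈ 6.7669; c_gold = (1−0.34)·y_gold ≈ 4.4662.

(a) s_gold = 0.3400; (b) c_gold ≈ 4.4662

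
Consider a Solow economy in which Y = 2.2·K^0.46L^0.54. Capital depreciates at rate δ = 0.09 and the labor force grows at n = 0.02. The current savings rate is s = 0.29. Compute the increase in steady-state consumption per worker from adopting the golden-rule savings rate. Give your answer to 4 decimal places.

Δc ≈ 0.8848

The effective depreciation rate is n + δ = 0.02 + 0.09 = 0.11.
Current steady state (s = 0.29): k* = (0.29·2.2/0.11)^(1/0.54) ≈ 25.9272, y* = 2.2·25.9272^0.46 ≈ 9.8345, c* = (1−0.29)·9.8345 ≈ 6.9825.
Setting f'(k) = n+δ gives 0.46·2.2·k^(0.46−1) = 0.11, hence k_gold = (0.46·2.2/0.11)^(1/0.54) ≈ 60.9245.
y_gold = 2.2·60.9245^0.46 ≈ 14.5689, c_gold = y_gold − 0.11·k_gold ≈ 7.8672.
Gain: Δc = 7.8672 − 6.9825 ≈ 0.8848.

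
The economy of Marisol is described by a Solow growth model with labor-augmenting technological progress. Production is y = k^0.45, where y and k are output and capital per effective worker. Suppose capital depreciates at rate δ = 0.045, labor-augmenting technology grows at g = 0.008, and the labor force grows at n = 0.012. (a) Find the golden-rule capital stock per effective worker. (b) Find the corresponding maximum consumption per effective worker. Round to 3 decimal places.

(a) k_gold ≈ 33.714; (b) c_gold ≈ 2.678

Break-even investment rate: n + g + δ = 0.012 + 0.008 + 0.045 = 0.065.
Setting f'(k) = n+g+δ gives 0.45·k^(0.45−1) = 0.065, hence k_gold = (0.45/0.065)^(1/0.55) ≈ 33.7145.
y_gold = 33.7145^0.45 ≈ 4.8699; c_gold = y_gold − 0.065·k_gold ≈ 2.6784.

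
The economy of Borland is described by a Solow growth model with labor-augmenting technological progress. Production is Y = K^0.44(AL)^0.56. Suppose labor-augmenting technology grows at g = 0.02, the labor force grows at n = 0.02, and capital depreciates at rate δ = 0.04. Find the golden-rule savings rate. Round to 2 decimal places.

The effective depreciation rate is n + g + δ = 0.02 + 0.02 + 0.04 = 0.08.
At the golden rule MPK = n+g+δ, and in any Cobb-Douglas steady state s = (n+g+δ)·k/y = MPK·k/y = capital's share 0.44.

s_gold = 0.44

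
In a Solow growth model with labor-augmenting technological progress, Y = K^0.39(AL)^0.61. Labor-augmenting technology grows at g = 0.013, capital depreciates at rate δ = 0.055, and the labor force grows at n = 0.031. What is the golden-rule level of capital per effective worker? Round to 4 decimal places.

k_gold ≈ 9.4649

The effective depreciation rate is n + g + δ = 0.031 + 0.013 + 0.055 = 0.099.
Setting f'(k) = n+g+δ gives 0.39·k^(0.39−1) = 0.099, hence k_gold = (0.39/0.099)^(1/0.61) ≈ 9.4649.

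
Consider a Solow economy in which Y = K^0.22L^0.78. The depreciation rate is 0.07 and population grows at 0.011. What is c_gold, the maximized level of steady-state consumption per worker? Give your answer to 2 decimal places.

c_gold ≈ 1.03

The effective depreciation rate is n + δ = 0.011 + 0.07 = 0.081.
Maximizing c = f(k) − (n+δ)·k gives f'(k) = n+δ, i.e. 0.22·k^(0.22−1) = 0.081, so k_gold = (0.22/0.081)^(1/0.78) ≈ 3.6002.
y_gold = 3.6002^0.22 ≈ 1.3255.
c_gold = y_gold − (n+δ)·k_gold = 1.3255 − 0.081·3.6002 ≈ 1.0339.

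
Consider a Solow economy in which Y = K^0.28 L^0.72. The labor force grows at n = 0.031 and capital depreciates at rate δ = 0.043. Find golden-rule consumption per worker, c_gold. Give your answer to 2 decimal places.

n + δ = 0.031 + 0.043 = 0.074.
At the golden rule the marginal product of capital equals n+δ: 0.28·k^(0.28−1) = 0.074. Solving, k_gold = (0.28/0.074)^(1/0.72) ≈ 6.3486.
y_gold = 6.3486^0.28 ≈ 1.6778.
c_gold = y_gold − (n+δ)·k_gold = 1.6778 − 0.074·6.3486 ≈ 1.2080.

c_gold ≈ 1.21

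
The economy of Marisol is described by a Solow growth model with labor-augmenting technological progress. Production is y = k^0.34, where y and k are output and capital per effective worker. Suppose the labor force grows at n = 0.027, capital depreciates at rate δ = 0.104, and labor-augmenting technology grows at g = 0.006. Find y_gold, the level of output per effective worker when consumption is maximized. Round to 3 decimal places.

The effective depreciation rate is n + g + δ = 0.027 + 0.006 + 0.104 = 0.137.
Maximizing c = f(k) − (n+g+δ)·k gives f'(k) = n+g+δ, i.e. 0.34·k^(0.34−1) = 0.137, so k_gold = (0.34/0.137)^(1/0.66) ≈ 3.9639.
Output: y_gold = k_gold^0.34 = 3.9639^0.34 ≈ 1.5972.

y_gold ≈ 1.597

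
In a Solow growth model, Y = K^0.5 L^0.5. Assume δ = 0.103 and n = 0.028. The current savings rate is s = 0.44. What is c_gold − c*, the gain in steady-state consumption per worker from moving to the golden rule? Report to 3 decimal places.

Break-even investment rate: n + δ = 0.028 + 0.103 = 0.131.
Current steady state (s = 0.44): k* = (0.44/0.131)^(1/0.5) ≈ 11.2814, y* = 11.2814^0.5 ≈ 3.3588, c* = (1−0.44)·3.3588 ≈ 1.8809.
At the golden rule the marginal product of capital equals n+δ: 0.5·k^(0.5−1) = 0.131. Solving, k_gold = (0.5/0.131)^(1/0.5) ≈ 14.5679.
y_gold = 14.5679^0.5 ≈ 3.8168, c_gold = y_gold − 0.131·k_gold ≈ 1.9084.
Gain: Δc = 1.9084 − 1.8809 ≈ 0.0275.

Δc ≈ 0.027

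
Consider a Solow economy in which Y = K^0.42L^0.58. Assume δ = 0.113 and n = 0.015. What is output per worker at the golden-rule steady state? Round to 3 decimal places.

y_gold ≈ 2.364

Break-even investment rate: n + δ = 0.015 + 0.113 = 0.128.
At the golden rule the marginal product of capital equals n+δ: 0.42·k^(0.42−1) = 0.128. Solving, k_gold = (0.42/0.128)^(1/0.58) ≈ 7.7575.
Output: y_gold = k_gold^0.42 = 7.7575^0.42 ≈ 2.3642.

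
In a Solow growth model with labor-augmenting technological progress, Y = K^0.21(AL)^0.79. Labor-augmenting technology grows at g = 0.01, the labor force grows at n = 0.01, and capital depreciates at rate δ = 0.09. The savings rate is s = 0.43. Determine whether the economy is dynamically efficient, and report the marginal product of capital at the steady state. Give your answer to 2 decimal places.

dynamically inefficient; MPK ≈ 0.05

Break-even investment rate: n + g + δ = 0.01 + 0.01 + 0.09 = 0.11.
Steady-state k*: s·k^0.21 = 0.11·k gives k* = (0.43/0.11)^(1/0.79) ≈ 5.6165.
MPK = 0.21·5.6165^(-0.79) ≈ 0.0537.
MPK < n+g+δ = 0.11, so the economy is dynamically inefficient (over-saving).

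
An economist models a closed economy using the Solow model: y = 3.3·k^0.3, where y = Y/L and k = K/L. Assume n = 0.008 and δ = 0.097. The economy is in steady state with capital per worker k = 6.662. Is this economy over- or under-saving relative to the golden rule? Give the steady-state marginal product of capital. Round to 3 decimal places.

Capital per worker breaks even when investment replaces (n + δ)·k; here n + δ = 0.105.
MPK = 0.3·3.3·k^(0.3−1) = 0.3·3.3·6.662^(-0.7) ≈ 0.2625.
MPK > 0.105, so the economy is dynamically efficient (under-saving).

under-saving; MPK ≈ 0.262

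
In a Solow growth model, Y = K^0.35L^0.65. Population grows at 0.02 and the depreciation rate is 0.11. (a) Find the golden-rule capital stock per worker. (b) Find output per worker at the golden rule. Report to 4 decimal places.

The effective depreciation rate is n + δ = 0.02 + 0.11 = 0.13.
Setting f'(k) = n+δ gives 0.35·k^(0.35−1) = 0.13, hence k_gold = (0.35/0.13)^(1/0.65) ≈ 4.5891.
y_gold = 4.5891^0.35 ≈ 1.7045.

(a) k_gold ≈ 4.5891; (b) y_gold ≈ 1.7045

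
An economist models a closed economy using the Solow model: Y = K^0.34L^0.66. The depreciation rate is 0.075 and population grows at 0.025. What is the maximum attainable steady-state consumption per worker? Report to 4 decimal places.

c_gold ≈ 1.2398

Break-even investment rate: n + δ = 0.025 + 0.075 = 0.1.
Golden rule sets MPK = n+δ: 0.34·k^(0.34−1) = 0.1, so k_gold = (0.34/0.1)^(1/0.66) ≈ 6.3866.
y_gold = 6.3866^0.34 ≈ 1.8784.
c_gold = y_gold − (n+δ)·k_gold = 1.8784 − 0.1·6.3866 ≈ 1.2398.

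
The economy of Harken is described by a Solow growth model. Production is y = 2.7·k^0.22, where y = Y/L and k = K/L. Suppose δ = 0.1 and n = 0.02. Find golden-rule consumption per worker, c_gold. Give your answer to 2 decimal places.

n + δ = 0.02 + 0.1 = 0.12.
At the golden rule the marginal product of capital equals n+δ: 0.22·2.7·k^(0.22−1) = 0.12. Solving, k_gold = (0.22·2.7/0.12)^(1/0.78) ≈ 7.7718.
y_gold = 2.7·7.7718^0.22 ≈ 4.2391.
c_gold = y_gold − (n+δ)·k_gold = 4.2391 − 0.12·7.7718 ≈ 3.3065.

c_gold ≈ 3.31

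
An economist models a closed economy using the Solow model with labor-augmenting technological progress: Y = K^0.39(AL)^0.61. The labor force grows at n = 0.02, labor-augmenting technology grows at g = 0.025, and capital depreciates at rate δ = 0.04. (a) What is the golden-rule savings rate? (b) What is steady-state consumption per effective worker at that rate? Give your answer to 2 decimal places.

The effective depreciation rate is n + g + δ = 0.02 + 0.025 + 0.04 = 0.085.
For Cobb-Douglas, s_gold equals capital's share: s_gold = 0.39.
At the golden rule the marginal product of capital equals n+g+δ: 0.39·k^(0.39−1) = 0.085. Solving, k_gold = (0.39/0.085)^(1/0.61) ≈ 12.1525.
y_gold = 12.1525^0.39 ≈ 2.6486; c_gold = (1−0.39)·y_gold ≈ 1.6157.

(a) s_gold = 0.39; (b) c_gold ≈ 1.62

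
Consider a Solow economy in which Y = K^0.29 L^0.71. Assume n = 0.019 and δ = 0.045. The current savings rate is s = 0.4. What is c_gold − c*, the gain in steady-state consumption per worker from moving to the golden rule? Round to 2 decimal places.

Δc ≈ 0.05

Break-even investment rate: n + δ = 0.019 + 0.045 = 0.064.
Current steady state (s = 0.4): k* = (0.4/0.064)^(1/0.71) ≈ 13.2117, y* = 13.2117^0.29 ≈ 2.1139, c* = (1−0.4)·2.1139 ≈ 1.2683.
Golden rule sets MPK = n+δ: 0.29·k^(0.29−1) = 0.064, so k_gold = (0.29/0.064)^(1/0.71) ≈ 8.3994.
y_gold = 8.3994^0.29 ≈ 1.8537, c_gold = y_gold − 0.064·k_gold ≈ 1.3161.
Gain: Δc = 1.3161 − 1.2683 ≈ 0.0478.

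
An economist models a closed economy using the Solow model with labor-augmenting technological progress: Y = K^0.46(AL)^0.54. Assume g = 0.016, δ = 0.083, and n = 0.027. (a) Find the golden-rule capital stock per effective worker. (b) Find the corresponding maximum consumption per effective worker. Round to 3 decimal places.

The effective depreciation rate is n + g + δ = 0.027 + 0.016 + 0.083 = 0.126.
Setting f'(k) = n+g+δ gives 0.46·k^(0.46−1) = 0.126, hence k_gold = (0.46/0.126)^(1/0.54) ≈ 11.0017.
y_gold = 11.0017^0.46 ≈ 3.0135; c_gold = y_gold − 0.126·k_gold ≈ 1.6273.

(a) k_gold ≈ 11.002; (b) c_gold ≈ 1.627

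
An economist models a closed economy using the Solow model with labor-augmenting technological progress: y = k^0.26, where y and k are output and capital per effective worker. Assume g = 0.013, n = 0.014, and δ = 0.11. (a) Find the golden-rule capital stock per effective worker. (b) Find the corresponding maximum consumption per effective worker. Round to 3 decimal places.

(a) k_gold ≈ 2.377; (b) c_gold ≈ 0.927

Capital per effective worker breaks even when investment replaces (n + g + δ)·k; here n + g + δ = 0.137.
Golden rule sets MPK = n+g+δ: 0.26·k^(0.26−1) = 0.137, so k_gold = (0.26/0.137)^(1/0.74) ≈ 2.3769.
y_gold = 2.3769^0.26 ≈ 1.2525; c_gold = y_gold − 0.137·k_gold ≈ 0.9268.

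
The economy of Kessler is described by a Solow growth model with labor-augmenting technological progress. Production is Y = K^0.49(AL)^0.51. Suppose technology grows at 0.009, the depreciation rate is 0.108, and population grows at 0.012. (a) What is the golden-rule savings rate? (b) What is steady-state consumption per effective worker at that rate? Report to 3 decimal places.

n + g + δ = 0.012 + 0.009 + 0.108 = 0.129.
For Cobb-Douglas, s_gold equals capital's share: s_gold = 0.49.
Setting f'(k) = n+g+δ gives 0.49·k^(0.49−1) = 0.129, hence k_gold = (0.49/0.129)^(1/0.51) ≈ 13.6925.
y_gold = 13.6925^0.49 ≈ 3.6048; c_gold = (1−0.49)·y_gold ≈ 1.8384.

(a) s_gold = 0.490; (b) c_gold ≈ 1.838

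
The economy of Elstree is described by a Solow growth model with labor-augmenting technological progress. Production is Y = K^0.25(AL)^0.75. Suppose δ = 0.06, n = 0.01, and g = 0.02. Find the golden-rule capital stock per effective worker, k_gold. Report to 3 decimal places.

Break-even investment rate: n + g + δ = 0.01 + 0.02 + 0.06 = 0.09.
Maximizing c = f(k) − (n+g+δ)·k gives f'(k) = n+g+δ, i.e. 0.25·k^(0.25−1) = 0.09, so k_gold = (0.25/0.09)^(1/0.75) ≈ 3.9048.

k_gold ≈ 3.905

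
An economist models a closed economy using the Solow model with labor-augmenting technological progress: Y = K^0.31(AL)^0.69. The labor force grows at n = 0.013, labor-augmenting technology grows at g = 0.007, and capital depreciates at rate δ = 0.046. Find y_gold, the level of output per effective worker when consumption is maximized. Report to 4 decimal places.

y_gold ≈ 2.0037

Break-even investment rate: n + g + δ = 0.013 + 0.007 + 0.046 = 0.066.
At the golden rule the marginal product of capital equals n+g+δ: 0.31·k^(0.31−1) = 0.066. Solving, k_gold = (0.31/0.066)^(1/0.69) ≈ 9.4113.
Output: y_gold = k_gold^0.31 = 9.4113^0.31 ≈ 2.0037.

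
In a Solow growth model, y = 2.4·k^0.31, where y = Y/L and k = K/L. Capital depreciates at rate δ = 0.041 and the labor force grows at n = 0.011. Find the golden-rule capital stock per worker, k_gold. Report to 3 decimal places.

k_gold ≈ 47.287

The effective depreciation rate is n + δ = 0.011 + 0.041 = 0.052.
Setting f'(k) = n+δ gives 0.31·2.4·k^(0.31−1) = 0.052, hence k_gold = (0.31·2.4/0.052)^(1/0.69) ≈ 47.2866.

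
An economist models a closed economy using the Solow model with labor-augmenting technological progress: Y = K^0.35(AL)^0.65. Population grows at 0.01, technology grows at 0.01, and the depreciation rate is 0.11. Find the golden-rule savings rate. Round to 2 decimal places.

s_gold = 0.35

Capital per effective worker breaks even when investment replaces (n + g + δ)·k; here n + g + δ = 0.13.
At the golden rule MPK = n+g+δ, and in any Cobb-Douglas steady state s = (n+g+δ)·k/y = MPK·k/y = capital's share 0.35.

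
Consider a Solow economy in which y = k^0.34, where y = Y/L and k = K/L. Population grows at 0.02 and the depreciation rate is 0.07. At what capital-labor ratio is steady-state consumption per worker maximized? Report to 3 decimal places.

The effective depreciation rate is n + δ = 0.02 + 0.07 = 0.09.
Golden rule sets MPK = n+δ: 0.34·k^(0.34−1) = 0.09, so k_gold = (0.34/0.09)^(1/0.66) ≈ 7.4920.

k_gold ≈ 7.492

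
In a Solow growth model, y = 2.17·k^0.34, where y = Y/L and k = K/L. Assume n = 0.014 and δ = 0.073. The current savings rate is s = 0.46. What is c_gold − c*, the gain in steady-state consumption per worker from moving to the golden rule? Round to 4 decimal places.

Break-even investment rate: n + δ = 0.014 + 0.073 = 0.087.
Current steady state (s = 0.46): k* = (0.46·2.17/0.087)^(1/0.66) ≈ 40.3277, y* = 2.17·40.3277^0.34 ≈ 7.6272, c* = (1−0.46)·7.6272 ≈ 4.1187.
At the golden rule the marginal product of capital equals n+δ: 0.34·2.17·k^(0.34−1) = 0.087. Solving, k_gold = (0.34·2.17/0.087)^(1/0.66) ≈ 25.5092.
y_gold = 2.17·25.5092^0.34 ≈ 6.5273, c_gold = y_gold − 0.087·k_gold ≈ 4.3080.
Gain: Δc = 4.3080 − 4.1187 ≈ 0.1894.

Δc ≈ 0.1894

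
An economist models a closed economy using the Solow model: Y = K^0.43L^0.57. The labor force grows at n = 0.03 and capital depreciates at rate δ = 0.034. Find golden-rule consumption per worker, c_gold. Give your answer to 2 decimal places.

Break-even investment rate: n + δ = 0.03 + 0.034 = 0.064.
Maximizing c = f(k) − (n+δ)·k gives f'(k) = n+δ, i.e. 0.43·k^(0.43−1) = 0.064, so k_gold = (0.43/0.064)^(1/0.57) ≈ 28.2737.
y_gold = 28.2737^0.43 ≈ 4.2082.
c_gold = y_gold − (n+δ)·k_gold = 4.2082 − 0.064·28.2737 ≈ 2.3987.

c_gold ≈ 2.40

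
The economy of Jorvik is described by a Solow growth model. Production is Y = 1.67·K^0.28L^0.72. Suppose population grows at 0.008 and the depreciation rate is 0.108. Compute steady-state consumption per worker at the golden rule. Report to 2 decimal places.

The effective depreciation rate is n + δ = 0.008 + 0.108 = 0.116.
Maximizing c = f(k) − (n+δ)·k gives f'(k) = n+δ, i.e. 0.28·1.67·k^(0.28−1) = 0.116, so k_gold = (0.28·1.67/0.116)^(1/0.72) ≈ 6.9320.
y_gold = 1.67·6.9320^0.28 ≈ 2.8718.
c_gold = y_gold − (n+δ)·k_gold = 2.8718 − 0.116·6.9320 ≈ 2.0677.

c_gold ≈ 2.07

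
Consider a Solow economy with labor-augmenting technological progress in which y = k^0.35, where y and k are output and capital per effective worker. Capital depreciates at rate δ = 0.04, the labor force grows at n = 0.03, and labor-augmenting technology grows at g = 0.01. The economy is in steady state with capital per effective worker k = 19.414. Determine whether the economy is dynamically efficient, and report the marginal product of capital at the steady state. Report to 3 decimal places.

dynamically inefficient; MPK ≈ 0.051

The effective depreciation rate is n + g + δ = 0.03 + 0.01 + 0.04 = 0.08.
MPK = 0.35·k^(0.35−1) = 0.35·19.414^(-0.65) ≈ 0.0509.
MPK < 0.08, so the economy is dynamically inefficient (over-saving).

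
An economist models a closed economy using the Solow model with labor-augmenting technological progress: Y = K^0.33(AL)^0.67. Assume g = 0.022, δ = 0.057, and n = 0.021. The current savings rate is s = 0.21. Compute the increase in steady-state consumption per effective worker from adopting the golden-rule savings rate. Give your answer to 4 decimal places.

Δc ≈ 0.0678

Break-even investment rate: n + g + δ = 0.021 + 0.022 + 0.057 = 0.1.
Current steady state (s = 0.21): k* = (0.21/0.1)^(1/0.67) ≈ 3.0264, y* = 3.0264^0.33 ≈ 1.4411, c* = (1−0.21)·1.4411 ≈ 1.1385.
At the golden rule the marginal product of capital equals n+g+δ: 0.33·k^(0.33−1) = 0.1. Solving, k_gold = (0.33/0.1)^(1/0.67) ≈ 5.9416.
y_gold = 5.9416^0.33 ≈ 1.8005, c_gold = y_gold − 0.1·k_gold ≈ 1.2063.
Gain: Δc = 1.2063 − 1.1385 ≈ 0.0678.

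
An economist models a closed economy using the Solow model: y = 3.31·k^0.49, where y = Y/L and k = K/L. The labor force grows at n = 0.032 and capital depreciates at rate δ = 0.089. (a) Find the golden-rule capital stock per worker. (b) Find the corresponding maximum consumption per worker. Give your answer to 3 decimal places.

(a) k_gold ≈ 162.283; (b) c_gold ≈ 20.438

The effective depreciation rate is n + δ = 0.032 + 0.089 = 0.121.
At the golden rule the marginal product of capital equals n+δ: 0.49·3.31·k^(0.49−1) = 0.121. Solving, k_gold = (0.49·3.31/0.121)^(1/0.51) ≈ 162.2826.
y_gold = 3.31·162.2826^0.49 ≈ 40.0739; c_gold = y_gold − 0.121·k_gold ≈ 20.4377.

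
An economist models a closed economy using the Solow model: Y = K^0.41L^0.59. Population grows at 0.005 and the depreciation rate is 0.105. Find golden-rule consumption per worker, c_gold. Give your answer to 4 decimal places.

The effective depreciation rate is n + δ = 0.005 + 0.105 = 0.11.
Golden rule sets MPK = n+δ: 0.41·k^(0.41−1) = 0.11, so k_gold = (0.41/0.11)^(1/0.59) ≈ 9.2995.
y_gold = 9.2995^0.41 ≈ 2.4950.
c_gold = y_gold − (n+δ)·k_gold = 2.4950 − 0.11·9.2995 ≈ 1.4720.

c_gold ≈ 1.4720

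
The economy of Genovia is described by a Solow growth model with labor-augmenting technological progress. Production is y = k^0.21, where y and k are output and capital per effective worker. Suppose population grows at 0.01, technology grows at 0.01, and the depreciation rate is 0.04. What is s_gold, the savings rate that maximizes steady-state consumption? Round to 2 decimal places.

s_gold = 0.21

n + g + δ = 0.01 + 0.01 + 0.04 = 0.06.
At the golden rule MPK = n+g+δ, and in any Cobb-Douglas steady state s = (n+g+δ)·k/y = MPK·k/y = capital's share 0.21.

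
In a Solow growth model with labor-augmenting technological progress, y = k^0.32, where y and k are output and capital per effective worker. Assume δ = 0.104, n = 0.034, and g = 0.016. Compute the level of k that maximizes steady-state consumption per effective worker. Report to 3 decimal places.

n + g + δ = 0.034 + 0.016 + 0.104 = 0.154.
Maximizing c = f(k) − (n+g+δ)·k gives f'(k) = n+g+δ, i.e. 0.32·k^(0.32−1) = 0.154, so k_gold = (0.32/0.154)^(1/0.68) ≈ 2.9316.

k_gold ≈ 2.932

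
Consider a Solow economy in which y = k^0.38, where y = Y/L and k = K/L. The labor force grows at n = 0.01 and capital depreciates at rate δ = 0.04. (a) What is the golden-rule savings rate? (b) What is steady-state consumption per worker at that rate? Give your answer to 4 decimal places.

(a) s_gold = 0.3800; (b) c_gold ≈ 2.1490

Capital per worker breaks even when investment replaces (n + δ)·k; here n + δ = 0.05.
For Cobb-Douglas, s_gold equals capital's share: s_gold = 0.38.
Maximizing c = f(k) − (n+δ)·k gives f'(k) = n+δ, i.e. 0.38·k^(0.38−1) = 0.05, so k_gold = (0.38/0.05)^(1/0.62) ≈ 26.3431.
y_gold = 26.3431^0.38 ≈ 3.4662; c_gold = (1−0.38)·y_gold ≈ 2.1490.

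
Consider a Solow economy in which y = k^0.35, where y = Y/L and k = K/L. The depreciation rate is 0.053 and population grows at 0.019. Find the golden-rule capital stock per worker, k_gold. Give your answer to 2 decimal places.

The effective depreciation rate is n + δ = 0.019 + 0.053 = 0.072.
At the golden rule the marginal product of capital equals n+δ: 0.35·k^(0.35−1) = 0.072. Solving, k_gold = (0.35/0.072)^(1/0.65) ≈ 11.3898.

k_gold ≈ 11.39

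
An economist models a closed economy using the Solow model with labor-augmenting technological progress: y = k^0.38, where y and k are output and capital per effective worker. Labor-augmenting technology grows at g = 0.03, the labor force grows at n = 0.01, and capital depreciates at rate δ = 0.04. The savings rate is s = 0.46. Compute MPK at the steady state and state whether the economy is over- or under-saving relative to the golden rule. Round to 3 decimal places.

over-saving; MPK ≈ 0.066

The effective depreciation rate is n + g + δ = 0.01 + 0.03 + 0.04 = 0.08.
Steady-state k*: s·k^0.38 = 0.08·k gives k* = (0.46/0.08)^(1/0.62) ≈ 16.7985.
MPK = 0.38·16.7985^(-0.62) ≈ 0.0661.
MPK < n+g+δ = 0.08, so the economy is dynamically inefficient (over-saving).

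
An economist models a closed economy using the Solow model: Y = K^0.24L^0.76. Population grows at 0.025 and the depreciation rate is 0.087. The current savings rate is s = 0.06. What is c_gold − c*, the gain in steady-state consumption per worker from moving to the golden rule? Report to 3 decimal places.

Capital per worker breaks even when investment replaces (n + δ)·k; here n + δ = 0.112.
Current steady state (s = 0.06): k* = (0.06/0.112)^(1/0.76) ≈ 0.4399, y* = 0.4399^0.24 ≈ 0.8211, c* = (1−0.06)·0.8211 ≈ 0.7718.
Setting f'(k) = n+δ gives 0.24·k^(0.24−1) = 0.112, hence k_gold = (0.24/0.112)^(1/0.76) ≈ 2.7259.
y_gold = 2.7259^0.24 ≈ 1.2721, c_gold = y_gold − 0.112·k_gold ≈ 0.9668.
Gain: Δc = 0.9668 − 0.7718 ≈ 0.1950.

Δc ≈ 0.195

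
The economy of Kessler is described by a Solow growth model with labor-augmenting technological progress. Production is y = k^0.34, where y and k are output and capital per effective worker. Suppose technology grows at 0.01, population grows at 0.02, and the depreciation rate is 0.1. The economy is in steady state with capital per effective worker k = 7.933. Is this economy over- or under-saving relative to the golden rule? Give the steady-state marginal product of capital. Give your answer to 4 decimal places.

over-saving; MPK ≈ 0.0867

n + g + δ = 0.02 + 0.01 + 0.1 = 0.13.
MPK = 0.34·k^(0.34−1) = 0.34·7.933^(-0.66) ≈ 0.0867.
MPK < 0.13, so the economy is dynamically inefficient (over-saving).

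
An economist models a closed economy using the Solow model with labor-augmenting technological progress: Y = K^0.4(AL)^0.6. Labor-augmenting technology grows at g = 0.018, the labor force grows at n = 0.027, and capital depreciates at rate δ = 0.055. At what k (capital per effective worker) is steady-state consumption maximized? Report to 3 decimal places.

The effective depreciation rate is n + g + δ = 0.027 + 0.018 + 0.055 = 0.1.
Golden rule sets MPK = n+g+δ: 0.4·k^(0.4−1) = 0.1, so k_gold = (0.4/0.1)^(1/0.6) ≈ 10.0794.

k_gold ≈ 10.079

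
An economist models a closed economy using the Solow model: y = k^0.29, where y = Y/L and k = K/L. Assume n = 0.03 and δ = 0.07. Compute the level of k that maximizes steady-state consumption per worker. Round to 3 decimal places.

k_gold ≈ 4.480

n + δ = 0.03 + 0.07 = 0.1.
Golden rule sets MPK = n+δ: 0.29·k^(0.29−1) = 0.1, so k_gold = (0.29/0.1)^(1/0.71) ≈ 4.4799.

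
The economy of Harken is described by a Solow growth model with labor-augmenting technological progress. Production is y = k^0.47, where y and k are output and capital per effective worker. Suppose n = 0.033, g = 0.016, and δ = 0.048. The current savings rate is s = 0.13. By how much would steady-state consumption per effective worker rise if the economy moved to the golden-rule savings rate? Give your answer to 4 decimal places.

Δc ≈ 1.0200

The effective depreciation rate is n + g + δ = 0.033 + 0.016 + 0.048 = 0.097.
Current steady state (s = 0.13): k* = (0.13/0.097)^(1/0.53) ≈ 1.7376, y* = 1.7376^0.47 ≈ 1.2965, c* = (1−0.13)·1.2965 ≈ 1.1280.
Golden rule sets MPK = n+g+δ: 0.47·k^(0.47−1) = 0.097, so k_gold = (0.47/0.097)^(1/0.53) ≈ 19.6367.
y_gold = 19.6367^0.47 ≈ 4.0527, c_gold = y_gold − 0.097·k_gold ≈ 2.1479.
Gain: Δc = 2.1479 − 1.1280 ≈ 1.0200.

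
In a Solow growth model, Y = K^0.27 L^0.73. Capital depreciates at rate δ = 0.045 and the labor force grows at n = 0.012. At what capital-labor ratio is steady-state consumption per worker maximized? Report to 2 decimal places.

k_gold ≈ 8.42

The effective depreciation rate is n + δ = 0.012 + 0.045 = 0.057.
Setting f'(k) = n+δ gives 0.27·k^(0.27−1) = 0.057, hence k_gold = (0.27/0.057)^(1/0.73) ≈ 8.4203.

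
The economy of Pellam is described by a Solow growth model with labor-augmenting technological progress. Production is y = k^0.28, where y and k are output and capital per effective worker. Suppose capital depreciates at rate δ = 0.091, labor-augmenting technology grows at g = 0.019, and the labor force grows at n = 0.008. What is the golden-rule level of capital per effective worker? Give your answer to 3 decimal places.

The effective depreciation rate is n + g + δ = 0.008 + 0.019 + 0.091 = 0.118.
Golden rule sets MPK = n+g+δ: 0.28·k^(0.28−1) = 0.118, so k_gold = (0.28/0.118)^(1/0.72) ≈ 3.3206.

k_gold ≈ 3.321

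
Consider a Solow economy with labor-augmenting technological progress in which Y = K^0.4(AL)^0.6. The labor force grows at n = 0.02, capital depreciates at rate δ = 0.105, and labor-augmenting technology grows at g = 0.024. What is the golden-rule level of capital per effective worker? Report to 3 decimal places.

Capital per effective worker breaks even when investment replaces (n + g + δ)·k; here n + g + δ = 0.149.
Setting f'(k) = n+g+δ gives 0.4·k^(0.4−1) = 0.149, hence k_gold = (0.4/0.149)^(1/0.6) ≈ 5.1855.

k_gold ≈ 5.185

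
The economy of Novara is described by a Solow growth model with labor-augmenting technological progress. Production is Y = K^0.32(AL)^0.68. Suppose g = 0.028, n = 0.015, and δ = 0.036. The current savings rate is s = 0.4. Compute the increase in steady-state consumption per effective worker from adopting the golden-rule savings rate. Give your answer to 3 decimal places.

Δc ≈ 0.026

Capital per effective worker breaks even when investment replaces (n + g + δ)·k; here n + g + δ = 0.079.
Current steady state (s = 0.4): k* = (0.4/0.079)^(1/0.68) ≈ 10.8625, y* = 10.8625^0.32 ≈ 2.1453, c* = (1−0.4)·2.1453 ≈ 1.2872.
Setting f'(k) = n+g+δ gives 0.32·k^(0.32−1) = 0.079, hence k_gold = (0.32/0.079)^(1/0.68) ≈ 7.8238.
y_gold = 7.8238^0.32 ≈ 1.9315, c_gold = y_gold − 0.079·k_gold ≈ 1.3134.
Gain: Δc = 1.3134 − 1.2872 ≈ 0.0262.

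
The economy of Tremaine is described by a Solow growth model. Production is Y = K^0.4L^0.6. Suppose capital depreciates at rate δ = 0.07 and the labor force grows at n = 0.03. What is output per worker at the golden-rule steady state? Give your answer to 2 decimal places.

The effective depreciation rate is n + δ = 0.03 + 0.07 = 0.1.
Maximizing c = f(k) − (n+δ)·k gives f'(k) = n+δ, i.e. 0.4·k^(0.4−1) = 0.1, so k_gold = (0.4/0.1)^(1/0.6) ≈ 10.0794.
Output: y_gold = k_gold^0.4 = 10.0794^0.4 ≈ 2.5198.

y_gold ≈ 2.52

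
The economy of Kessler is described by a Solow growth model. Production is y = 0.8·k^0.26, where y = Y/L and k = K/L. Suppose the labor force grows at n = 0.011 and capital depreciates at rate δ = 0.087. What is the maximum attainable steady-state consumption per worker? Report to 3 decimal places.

The effective depreciation rate is n + δ = 0.011 + 0.087 = 0.098.
Maximizing c = f(k) − (n+δ)·k gives f'(k) = n+δ, i.e. 0.26·0.8·k^(0.26−1) = 0.098, so k_gold = (0.26·0.8/0.098)^(1/0.74) ≈ 2.7649.
y_gold = 0.8·2.7649^0.26 ≈ 1.0421.
c_gold = y_gold − (n+δ)·k_gold = 1.0421 − 0.098·2.7649 ≈ 0.7712.

c_gold ≈ 0.771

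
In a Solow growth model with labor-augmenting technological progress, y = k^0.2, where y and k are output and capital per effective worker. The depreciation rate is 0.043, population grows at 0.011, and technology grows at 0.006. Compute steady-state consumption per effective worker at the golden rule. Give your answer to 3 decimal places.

The effective depreciation rate is n + g + δ = 0.011 + 0.006 + 0.043 = 0.06.
At the golden rule the marginal product of capital equals n+g+δ: 0.2·k^(0.2−1) = 0.06. Solving, k_gold = (0.2/0.06)^(1/0.8) ≈ 4.5040.
y_gold = 4.5040^0.2 ≈ 1.3512.
c_gold = y_gold − (n+g+δ)·k_gold = 1.3512 − 0.06·4.5040 ≈ 1.0810.

c_gold ≈ 1.081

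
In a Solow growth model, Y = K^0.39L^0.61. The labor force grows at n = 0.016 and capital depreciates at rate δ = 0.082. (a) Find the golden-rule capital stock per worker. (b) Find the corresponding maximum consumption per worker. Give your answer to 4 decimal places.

(a) k_gold ≈ 9.6237; (b) c_gold ≈ 1.4751

Capital per worker breaks even when investment replaces (n + δ)·k; here n + δ = 0.098.
Setting f'(k) = n+δ gives 0.39·k^(0.39−1) = 0.098, hence k_gold = (0.39/0.098)^(1/0.61) ≈ 9.6237.
y_gold = 9.6237^0.39 ≈ 2.4183; c_gold = y_gold − 0.098·k_gold ≈ 1.4751.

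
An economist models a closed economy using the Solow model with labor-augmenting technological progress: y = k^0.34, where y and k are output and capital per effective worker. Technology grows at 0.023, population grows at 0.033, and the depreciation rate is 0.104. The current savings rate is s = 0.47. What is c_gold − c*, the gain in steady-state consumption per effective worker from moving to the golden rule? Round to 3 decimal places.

n + g + δ = 0.033 + 0.023 + 0.104 = 0.16.
Current steady state (s = 0.47): k* = (0.47/0.16)^(1/0.66) ≈ 5.1175, y* = 5.1175^0.34 ≈ 1.7421, c* = (1−0.47)·1.7421 ≈ 0.9233.
Setting f'(k) = n+g+δ gives 0.34·k^(0.34−1) = 0.16, hence k_gold = (0.34/0.16)^(1/0.66) ≈ 3.1333.
y_gold = 3.1333^0.34 ≈ 1.4745, c_gold = y_gold − 0.16·k_gold ≈ 0.9732.
Gain: Δc = 0.9732 − 0.9233 ≈ 0.0498.

Δc ≈ 0.050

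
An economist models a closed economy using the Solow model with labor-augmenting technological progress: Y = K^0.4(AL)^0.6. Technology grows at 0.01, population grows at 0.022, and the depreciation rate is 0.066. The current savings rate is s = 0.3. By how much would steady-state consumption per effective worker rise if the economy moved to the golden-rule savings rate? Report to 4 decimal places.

Capital per effective worker breaks even when investment replaces (n + g + δ)·k; here n + g + δ = 0.098.
Current steady state (s = 0.3): k* = (0.3/0.098)^(1/0.6) ≈ 6.4539, y* = 6.4539^0.4 ≈ 2.1083, c* = (1−0.3)·2.1083 ≈ 1.4758.
At the golden rule the marginal product of capital equals n+g+δ: 0.4·k^(0.4−1) = 0.098. Solving, k_gold = (0.4/0.098)^(1/0.6) ≈ 10.4245.
y_gold = 10.4245^0.4 ≈ 2.5540, c_gold = y_gold − 0.098·k_gold ≈ 1.5324.
Gain: Δc = 1.5324 − 1.4758 ≈ 0.0566.

Δc ≈ 0.0566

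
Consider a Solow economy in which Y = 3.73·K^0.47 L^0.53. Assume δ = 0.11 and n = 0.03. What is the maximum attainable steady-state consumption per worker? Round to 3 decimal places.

c_gold ≈ 18.595

Capital per worker breaks even when investment replaces (n + δ)·k; here n + δ = 0.14.
Golden rule sets MPK = n+δ: 0.47·3.73·k^(0.47−1) = 0.14, so k_gold = (0.47·3.73/0.14)^(1/0.53) ≈ 117.7855.
y_gold = 3.73·117.7855^0.47 ≈ 35.0850.
c_gold = y_gold − (n+δ)·k_gold = 35.0850 − 0.14·117.7855 ≈ 18.5951.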